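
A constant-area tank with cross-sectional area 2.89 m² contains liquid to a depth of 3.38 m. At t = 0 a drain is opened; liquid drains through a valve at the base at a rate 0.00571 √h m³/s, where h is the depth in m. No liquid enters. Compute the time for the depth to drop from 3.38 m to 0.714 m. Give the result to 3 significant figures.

1010 s

Accumulation of liquid (constant cross-section A): A dh/dt = −0.00571 √h.
Separate and integrate: 2(√h − √h₀) = −(0.00571/A) t.
t = 2A(√h₀ − √h)/0.00571 = 2·2.89·(√3.38 − √0.714)/0.00571
  = 5.7800 × (1.8385 − 0.84499) / 0.00571 = 1005.7 s.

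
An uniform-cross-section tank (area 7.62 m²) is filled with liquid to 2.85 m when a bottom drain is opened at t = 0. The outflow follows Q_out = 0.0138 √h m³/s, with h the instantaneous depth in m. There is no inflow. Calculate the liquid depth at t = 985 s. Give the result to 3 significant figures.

Accumulation of liquid (constant cross-section A): A dh/dt = −0.0138 √h.
This is separable: 2 d(√h)/dt = −0.0138/A, so √h = √h₀ − (0.0138/(2A)) t.
√h = √2.85 − 0.0138·985/(2·7.62) = 1.6882 − 0.89193 = 0.79627.
h = 0.79627² = 0.63404 m.

0.634 m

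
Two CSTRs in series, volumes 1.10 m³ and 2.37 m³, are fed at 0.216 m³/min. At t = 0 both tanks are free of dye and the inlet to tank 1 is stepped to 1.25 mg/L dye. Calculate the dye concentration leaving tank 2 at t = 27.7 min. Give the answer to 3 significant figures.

1.07 mg/L

Time constants: τᵢ = Vᵢ/Q for each well-mixed tank.
τ₁ = 1.10/0.216 = 5.0926 min; τ₂ = 2.37/0.216 = 10.972 min.
Solving the cascade with C₁(0)=C₂(0)=0 gives C₂(t) = C_in[1 − (τ₁ e^(−t/τ₁) − τ₂ e^(−t/τ₂))/(τ₁ − τ₂)].
At t = 27.7: e^(−t/τ₁) = 0.0043426, e^(−t/τ₂) = 0.080094.
C₂ = 1.25·[1 − (5.0926·0.0043426 − 10.972·0.080094)/(-5.8796)] = 1.25·0.85429 = 1.0679 mg/L.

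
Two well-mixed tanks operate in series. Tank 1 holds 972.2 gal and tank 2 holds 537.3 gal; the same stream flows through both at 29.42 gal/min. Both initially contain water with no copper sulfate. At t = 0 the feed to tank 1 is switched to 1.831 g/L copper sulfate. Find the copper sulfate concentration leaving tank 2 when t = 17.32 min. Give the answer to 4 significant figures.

0.2839 g/L

Species balance on tank i: dCᵢ/dt = (Cᵢ₋₁ − Cᵢ)/τᵢ with τᵢ = Vᵢ/Q.
τ₁ = 972.2/29.42 = 33.0455 min; τ₂ = 537.3/29.42 = 18.2631 min.
Solving the cascade with C₁(0)=C₂(0)=0 gives C₂(t) = C_in[1 − (τ₁ e^(−t/τ₁) − τ₂ e^(−t/τ₂))/(τ₁ − τ₂)].
At t = 17.32: e^(−t/τ₁) = 0.592073, e^(−t/τ₂) = 0.387375.
C₂ = 1.831·[1 − (33.0455·0.592073 − 18.2631·0.387375)/(14.7825)] = 1.831·0.155032 = 0.283863 g/L.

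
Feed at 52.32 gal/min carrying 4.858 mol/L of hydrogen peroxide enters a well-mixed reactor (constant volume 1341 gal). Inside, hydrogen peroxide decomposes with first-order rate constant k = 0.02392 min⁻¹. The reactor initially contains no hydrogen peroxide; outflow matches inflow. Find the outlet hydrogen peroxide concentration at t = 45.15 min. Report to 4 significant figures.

2.836 mol/L

V dC/dt = Q(C_in − C) − k V C.
This is linear with rate a = Q/V + k = 0.0629357 min⁻¹.
C_ss = Q C_in/(Q + kV) = 3.01162 mol/L; C(t) = C_ss + (C₀ − C_ss) e^(−a t).
C(45.15) = 3.01162 + (-3.01162)·e^(−0.0629357·45.15) = 3.01162 + (-3.01162)·0.0583355 = 2.83593 mol/L.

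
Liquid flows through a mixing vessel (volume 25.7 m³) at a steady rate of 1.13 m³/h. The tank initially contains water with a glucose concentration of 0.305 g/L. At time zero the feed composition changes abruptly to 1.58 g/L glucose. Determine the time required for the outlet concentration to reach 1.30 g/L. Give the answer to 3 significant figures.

34.5 h

Accumulation = in − out for the solute gives V dC/dt = Q(C_in − C), so τ = V/Q = 22.743 h.
C(t) = C_in + (C₀ − C_in) e^(−t/τ). Set C = 1.30 and solve for t:
e^(−t/τ) = (C − C_in)/(C₀ − C_in) = (1.30 − 1.58)/(0.305 − 1.58) = 0.21961
t = −τ ln(…) = 22.743 × 1.5159 = 34.477 h.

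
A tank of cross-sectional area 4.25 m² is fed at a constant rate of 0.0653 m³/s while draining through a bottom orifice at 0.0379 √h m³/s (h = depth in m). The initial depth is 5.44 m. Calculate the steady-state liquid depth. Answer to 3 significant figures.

2.97 m

Level balance: A dh/dt = 0.0653 − 0.0379 √h. Setting dh/dt = 0:
Q_in = 0.0379 √h_ss ⇒ √h_ss = 0.0653/0.0379 = 1.7230.
h_ss = 1.7230² = 2.9686 m. (Since h₀ = 5.44 m > h_ss, the level will fall toward this value.)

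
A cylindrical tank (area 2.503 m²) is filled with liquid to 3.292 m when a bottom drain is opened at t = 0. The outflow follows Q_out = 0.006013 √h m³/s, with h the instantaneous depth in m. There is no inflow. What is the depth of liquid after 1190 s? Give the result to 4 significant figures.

0.1482 m

Mass balance (ρ constant): A dh/dt = −0.006013 √h.
Separate and integrate: 2(√h − √h₀) = −(0.006013/A) t.
√h = √3.292 − 0.006013·1190/(2·2.503) = 1.81439 − 1.42938 = 0.385008.
h = 0.385008² = 0.148231 m.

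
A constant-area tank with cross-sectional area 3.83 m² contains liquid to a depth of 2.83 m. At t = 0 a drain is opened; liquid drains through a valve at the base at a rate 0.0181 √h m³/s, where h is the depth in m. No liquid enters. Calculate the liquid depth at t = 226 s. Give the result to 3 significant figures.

A dh/dt = −Q_out = −0.0181 √h.
∫ h^(−1/2) dh = −(0.0181/A) ∫ dt, giving 2√h = 2√h₀ − (0.0181/A) t.
√h = √2.83 − 0.0181·226/(2·3.83) = 1.6823 − 0.53402 = 1.1482.
h = 1.1482² = 1.3185 m.

1.32 m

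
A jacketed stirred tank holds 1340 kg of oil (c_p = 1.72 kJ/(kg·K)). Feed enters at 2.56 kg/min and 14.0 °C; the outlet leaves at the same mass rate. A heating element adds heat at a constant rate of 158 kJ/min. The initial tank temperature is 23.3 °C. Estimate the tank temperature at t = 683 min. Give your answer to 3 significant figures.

M c_p dT/dt = ṁ c_p (T_in − T) + Q̇.
Rearrange: dT/dt = (T_ss − T)/τ with τ = M/ṁ = 523.44 min and T_ss = T_in + Q̇/(ṁ c_p) = 49.883 °C.
Integrating: T(t) = T_ss + (T₀ − T_ss) e^(−t/τ).
T(683) = 49.883 + (-26.583)·e^(−683/523.44) = 49.883 + (-26.583)·0.27122 = 42.673 °C.

42.7 °C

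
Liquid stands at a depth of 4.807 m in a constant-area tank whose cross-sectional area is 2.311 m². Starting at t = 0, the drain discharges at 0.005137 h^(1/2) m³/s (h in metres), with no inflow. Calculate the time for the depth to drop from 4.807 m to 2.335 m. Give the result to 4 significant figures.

With no inflow, A dh/dt = −0.005137 √h.
Separate and integrate: 2(√h − √h₀) = −(0.005137/A) t.
t = 2A(√h₀ − √h)/0.005137 = 2·2.311·(√4.807 − √2.335)/0.005137
  = 4.62200 × (2.19249 − 1.52807) / 0.005137 = 597.807 s.

597.8 s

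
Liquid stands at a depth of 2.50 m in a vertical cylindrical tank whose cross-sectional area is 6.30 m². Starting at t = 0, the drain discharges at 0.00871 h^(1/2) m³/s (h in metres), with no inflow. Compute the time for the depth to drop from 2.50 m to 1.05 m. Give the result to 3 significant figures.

A dh/dt = −Q_out = −0.00871 √h.
This is separable: 2 d(√h)/dt = −0.00871/A, so √h = √h₀ − (0.00871/(2A)) t.
t = 2A(√h₀ − √h)/0.00871 = 2·6.30·(√2.50 − √1.05)/0.00871
  = 12.600 × (1.5811 − 1.0247) / 0.00871 = 804.96 s.

805 s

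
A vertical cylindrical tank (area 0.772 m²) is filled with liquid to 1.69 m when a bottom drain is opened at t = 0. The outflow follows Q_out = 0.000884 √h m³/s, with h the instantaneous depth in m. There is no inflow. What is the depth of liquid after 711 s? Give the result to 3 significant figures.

With no inflow, A dh/dt = −0.000884 √h.
∫ h^(−1/2) dh = −(0.000884/A) ∫ dt, giving 2√h = 2√h₀ − (0.000884/A) t.
√h = √1.69 − 0.000884·711/(2·0.772) = 1.3000 − 0.40708 = 0.89292.
h = 0.89292² = 0.79731 m.

0.797 m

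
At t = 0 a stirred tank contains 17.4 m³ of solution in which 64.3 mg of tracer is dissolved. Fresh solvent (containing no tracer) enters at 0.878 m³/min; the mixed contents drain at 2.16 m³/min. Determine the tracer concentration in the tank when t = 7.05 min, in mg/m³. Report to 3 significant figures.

Total volume: dV/dt = Q_in − Q_out = -1.2820 m³/min, so V(t) = 17.4 − 1.2820 t and V(7.05) = 8.3619 m³.
Solute balance: dm/dt = 0 − Q_out C = −Q_out m/V(t).
dm/m = −Q_out dt/(V₀ − 1.2820 t); integrating gives ln(m/m₀) = −(Q_out/(Q_in−Q_out)) ln(V/V₀).
m = m₀ (V₀/V)^(Q_out/(Q_in−Q_out)) = 64.3 × (17.4/8.3619)^(-1.6849) = 18.707 mg.
C = m/V = 18.707/8.3619 = 2.2372 mg/m³.

2.24 mg/m³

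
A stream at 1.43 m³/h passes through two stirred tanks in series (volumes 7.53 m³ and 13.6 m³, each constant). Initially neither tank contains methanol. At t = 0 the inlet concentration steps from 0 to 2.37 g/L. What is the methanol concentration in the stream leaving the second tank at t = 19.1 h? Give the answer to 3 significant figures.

1.74 g/L

Each tank obeys Vᵢ dCᵢ/dt = Q(Cᵢ₋₁ − Cᵢ), so τᵢ = Vᵢ/Q.
τ₁ = 7.53/1.43 = 5.2657 h; τ₂ = 13.6/1.43 = 9.5105 h.
Solving the cascade with C₁(0)=C₂(0)=0 gives C₂(t) = C_in[1 − (τ₁ e^(−t/τ₁) − τ₂ e^(−t/τ₂))/(τ₁ − τ₂)].
At t = 19.1: e^(−t/τ₁) = 0.026590, e^(−t/τ₂) = 0.13422.
C₂ = 2.37·[1 − (5.2657·0.026590 − 9.5105·0.13422)/(-4.2448)] = 2.37·0.73227 = 1.7355 g/L.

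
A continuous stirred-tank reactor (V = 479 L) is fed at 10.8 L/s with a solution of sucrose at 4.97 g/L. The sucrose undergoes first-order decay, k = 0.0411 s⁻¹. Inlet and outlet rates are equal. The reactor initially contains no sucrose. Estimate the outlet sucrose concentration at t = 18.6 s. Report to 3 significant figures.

Accumulation = in − out − consumed: V dC/dt = Q C_in − Q C − k V C.
dC/dt = (Q/V) C_in − (Q/V + k) C; effective rate a = Q/V + k = 0.022547 + 0.0411 = 0.063647 s⁻¹.
C_ss = Q C_in/(Q + kV) = 1.7606 g/L; C(t) = C_ss + (C₀ − C_ss) e^(−a t).
C(18.6) = 1.7606 + (-1.7606)·e^(−0.063647·18.6) = 1.7606 + (-1.7606)·0.30610 = 1.2217 g/L.

1.22 g/L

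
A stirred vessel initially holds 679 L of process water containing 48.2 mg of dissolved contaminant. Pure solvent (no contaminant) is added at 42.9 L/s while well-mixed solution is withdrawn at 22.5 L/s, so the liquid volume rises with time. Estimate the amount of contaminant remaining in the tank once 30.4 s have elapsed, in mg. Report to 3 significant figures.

Total volume: dV/dt = Q_in − Q_out = 20.400 L/s, so V(t) = 679 + 20.400 t and V(30.4) = 1299.2 L.
No contaminant enters, so dm/dt = −Q_out · (m/V).
Separate: dm/m = −Q_out dt/V(t) ⇒ ln(m/m₀) = −(Q_out/(Q_in−Q_out)) ln(V/V₀).
m = m₀ (V₀/V)^(Q_out/(Q_in−Q_out)) = 48.2 × (679/1299.2)^(1.1029) = 23.564 mg.

23.6 mg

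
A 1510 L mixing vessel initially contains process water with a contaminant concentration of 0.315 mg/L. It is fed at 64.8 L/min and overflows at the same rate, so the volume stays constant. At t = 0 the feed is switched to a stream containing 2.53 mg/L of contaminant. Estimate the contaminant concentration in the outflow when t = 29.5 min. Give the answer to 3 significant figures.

1.91 mg/L

Accumulation = in − out for the solute gives V dC/dt = Q(C_in − C).
So dC/dt = (C_in − C)/τ with τ = V/Q = 1510/64.8 = 23.302 min.
Integrating: C(t) = C_in + (C₀ − C_in) e^(−t/τ).
C(29.5) = 2.53 + (0.315 − 2.53)·e^(−29.5/23.302) = 2.53 + (-2.2150)·0.28197 = 1.9054 mg/L.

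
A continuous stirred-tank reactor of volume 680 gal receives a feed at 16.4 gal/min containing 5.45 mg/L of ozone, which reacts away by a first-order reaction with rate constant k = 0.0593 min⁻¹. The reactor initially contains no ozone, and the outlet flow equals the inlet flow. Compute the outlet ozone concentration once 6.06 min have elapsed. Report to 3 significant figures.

0.625 mg/L

V dC/dt = Q(C_in − C) − k V C.
dC/dt = (Q/V) C_in − (Q/V + k) C; effective rate a = Q/V + k = 0.024118 + 0.0593 = 0.083418 min⁻¹.
C_ss = Q C_in/(Q + kV) = 1.5757 mg/L; C(t) = C_ss + (C₀ − C_ss) e^(−a t).
C(6.06) = 1.5757 + (-1.5757)·e^(−0.083418·6.06) = 1.5757 + (-1.5757)·0.60320 = 0.62524 mg/L.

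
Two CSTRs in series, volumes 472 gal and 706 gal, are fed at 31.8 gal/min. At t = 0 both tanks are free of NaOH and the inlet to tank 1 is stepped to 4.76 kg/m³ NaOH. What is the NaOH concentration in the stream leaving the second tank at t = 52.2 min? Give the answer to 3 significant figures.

3.68 kg/m³

Time constants: τᵢ = Vᵢ/Q for each well-mixed tank.
τ₁ = 472/31.8 = 14.843 min; τ₂ = 706/31.8 = 22.201 min.
Tank 1: C₁ = C_in(1 − e^(−t/τ₁)). Tank 2 (τ₁ ≠ τ₂): C₂ = C_in[1 − (τ₁ e^(−t/τ₁) − τ₂ e^(−t/τ₂))/(τ₁ − τ₂)].
At t = 52.2: e^(−t/τ₁) = 0.029692, e^(−t/τ₂) = 0.095253.
C₂ = 4.76·[1 − (14.843·0.029692 − 22.201·0.095253)/(-7.3585)] = 4.76·0.77250 = 3.6771 kg/m³.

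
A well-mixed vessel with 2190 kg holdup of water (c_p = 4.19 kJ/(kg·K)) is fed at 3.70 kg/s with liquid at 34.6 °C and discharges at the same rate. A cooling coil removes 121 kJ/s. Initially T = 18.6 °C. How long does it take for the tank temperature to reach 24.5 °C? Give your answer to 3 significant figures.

753 s

Energy balance: M c_p dT/dt = ṁ c_p (T_in − T) − 121.
τ = M/ṁ = 591.89 s; T_ss = T_in − Q̇/(ṁ c_p) = 26.795 °C.
T(t) = T_ss + (T₀ − T_ss) e^(−t/τ). Set T = 24.5:
e^(−t/τ) = (24.5 − 26.795)/(18.6 − 26.795) = 0.28005
t = −591.89 · ln(0.28005) = 753.34 s.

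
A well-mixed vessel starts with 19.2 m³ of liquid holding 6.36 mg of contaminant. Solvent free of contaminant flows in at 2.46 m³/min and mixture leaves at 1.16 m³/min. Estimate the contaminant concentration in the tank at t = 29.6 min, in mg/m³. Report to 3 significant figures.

0.0413 mg/m³

Total volume: dV/dt = Q_in − Q_out = 1.3000 m³/min, so V(t) = 19.2 + 1.3000 t and V(29.6) = 57.680 m³.
Solute balance: dm/dt = 0 − Q_out C = −Q_out m/V(t).
dm/m = −Q_out dt/(V₀ + 1.3000 t); integrating gives ln(m/m₀) = −(Q_out/(Q_in−Q_out)) ln(V/V₀).
m = m₀ (V₀/V)^(Q_out/(Q_in−Q_out)) = 6.36 × (19.2/57.680)^(0.89231) = 2.3833 mg.
C = m/V = 2.3833/57.680 = 0.041319 mg/m³.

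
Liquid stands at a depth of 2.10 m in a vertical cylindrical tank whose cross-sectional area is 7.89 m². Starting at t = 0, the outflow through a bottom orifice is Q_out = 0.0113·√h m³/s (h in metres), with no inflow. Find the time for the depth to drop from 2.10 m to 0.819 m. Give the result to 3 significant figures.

760 s

With no inflow, A dh/dt = −0.0113 √h.
∫ h^(−1/2) dh = −(0.0113/A) ∫ dt, giving 2√h = 2√h₀ − (0.0113/A) t.
t = 2A(√h₀ − √h)/0.0113 = 2·7.89·(√2.10 − √0.819)/0.0113
  = 15.780 × (1.4491 − 0.90499) / 0.0113 = 759.89 s.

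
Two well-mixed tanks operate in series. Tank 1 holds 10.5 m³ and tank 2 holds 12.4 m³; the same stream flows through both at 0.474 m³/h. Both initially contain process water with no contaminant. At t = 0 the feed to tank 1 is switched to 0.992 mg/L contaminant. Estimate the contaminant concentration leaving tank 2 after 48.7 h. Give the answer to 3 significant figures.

0.594 mg/L

Time constants: τᵢ = Vᵢ/Q for each well-mixed tank.
τ₁ = 10.5/0.474 = 22.152 h; τ₂ = 12.4/0.474 = 26.160 h.
Solving the cascade with C₁(0)=C₂(0)=0 gives C₂(t) = C_in[1 − (τ₁ e^(−t/τ₁) − τ₂ e^(−t/τ₂))/(τ₁ − τ₂)].
At t = 48.7: e^(−t/τ₁) = 0.11097, e^(−t/τ₂) = 0.15542.
C₂ = 0.992·[1 − (22.152·0.11097 − 26.160·0.15542)/(-4.0084)] = 0.992·0.59893 = 0.59414 mg/L.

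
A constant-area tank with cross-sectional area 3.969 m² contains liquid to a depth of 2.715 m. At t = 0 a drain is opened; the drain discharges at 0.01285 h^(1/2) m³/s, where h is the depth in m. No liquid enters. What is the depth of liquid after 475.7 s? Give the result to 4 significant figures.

With no inflow, A dh/dt = −0.01285 √h.
∫ h^(−1/2) dh = −(0.01285/A) ∫ dt, giving 2√h = 2√h₀ − (0.01285/A) t.
√h = √2.715 − 0.01285·475.7/(2·3.969) = 1.64773 − 0.770061 = 0.877665.
h = 0.877665² = 0.770295 m.

0.7703 m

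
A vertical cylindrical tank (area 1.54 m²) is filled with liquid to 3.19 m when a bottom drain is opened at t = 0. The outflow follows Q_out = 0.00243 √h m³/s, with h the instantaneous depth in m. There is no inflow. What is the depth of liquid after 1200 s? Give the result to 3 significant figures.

With no inflow, A dh/dt = −0.00243 √h.
This is separable: 2 d(√h)/dt = −0.00243/A, so √h = √h₀ − (0.00243/(2A)) t.
√h = √3.19 − 0.00243·1200/(2·1.54) = 1.7861 − 0.94675 = 0.83930.
h = 0.83930² = 0.70443 m.

0.704 m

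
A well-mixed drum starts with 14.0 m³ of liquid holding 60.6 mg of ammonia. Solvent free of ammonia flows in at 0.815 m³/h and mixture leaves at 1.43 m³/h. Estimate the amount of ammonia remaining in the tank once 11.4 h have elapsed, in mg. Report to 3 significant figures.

Let m(t) be the amount of ammonia. Volume: V(t) = V₀ + (Q_in − Q_out) t = 14.0 − 0.61500 t; V(11.4) = 6.9890 m³.
Solute balance: dm/dt = 0 − Q_out C = −Q_out m/V(t).
dm/m = −Q_out dt/(V₀ − 0.61500 t); integrating gives ln(m/m₀) = −(Q_out/(Q_in−Q_out)) ln(V/V₀).
m = m₀ (V₀/V)^(Q_out/(Q_in−Q_out)) = 60.6 × (14.0/6.9890)^(-2.3252) = 12.048 mg.

12.0 mg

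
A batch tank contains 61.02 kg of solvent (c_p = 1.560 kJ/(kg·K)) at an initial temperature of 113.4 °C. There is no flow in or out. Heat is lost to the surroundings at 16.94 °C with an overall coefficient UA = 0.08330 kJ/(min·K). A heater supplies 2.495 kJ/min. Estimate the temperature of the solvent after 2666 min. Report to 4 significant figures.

53.34 °C

M c_p dT/dt = −UA(T − T_amb) + Q̇.
dT/dt = (T_ss − T)/τ with T_ss = T_amb + Q̇/UA = 16.94 + 2.495/0.08330 = 46.8920 °C, τ = M c_p/UA = 61.02·1.560/0.08330 = 1142.75 min.
T approaches T_ss exponentially: T(t) = T_ss + (T₀ − T_ss) e^(−t/τ).
T(2666) = 46.8920 + (66.5080)·0.0970076 = 53.3438 °C.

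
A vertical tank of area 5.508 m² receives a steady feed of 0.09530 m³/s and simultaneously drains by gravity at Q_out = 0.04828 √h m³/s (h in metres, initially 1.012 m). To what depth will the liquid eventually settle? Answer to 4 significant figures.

3.896 m

Level balance: A dh/dt = 0.09530 − 0.04828 √h. Setting dh/dt = 0:
Q_in = 0.04828 √h_ss ⇒ √h_ss = 0.09530/0.04828 = 1.97390.
h_ss = 1.97390² = 3.89629 m. (Since h₀ = 1.012 m < h_ss, the level will rise toward this value.)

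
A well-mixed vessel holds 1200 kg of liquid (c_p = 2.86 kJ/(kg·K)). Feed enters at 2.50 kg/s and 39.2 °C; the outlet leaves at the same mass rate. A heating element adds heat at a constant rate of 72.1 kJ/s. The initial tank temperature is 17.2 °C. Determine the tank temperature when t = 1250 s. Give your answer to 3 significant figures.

M c_p dT/dt = ṁ c_p (T_in − T) + Q̇.
Rearrange: dT/dt = (T_ss − T)/τ with τ = M/ṁ = 480.00 s and T_ss = T_in + Q̇/(ṁ c_p) = 49.284 °C.
This is linear first-order; T(t) = T_ss + (T₀ − T_ss) e^(−t/τ).
T(1250) = 49.284 + (-32.084)·e^(−1250/480.00) = 49.284 + (-32.084)·0.073965 = 46.911 °C.

46.9 °C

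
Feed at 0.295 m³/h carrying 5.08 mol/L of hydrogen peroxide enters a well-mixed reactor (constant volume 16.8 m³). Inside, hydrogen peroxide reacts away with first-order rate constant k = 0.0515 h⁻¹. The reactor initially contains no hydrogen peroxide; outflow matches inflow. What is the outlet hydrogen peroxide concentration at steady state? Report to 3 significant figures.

Accumulation = in − out − consumed: V dC/dt = Q C_in − Q C − k V C.
Steady state (dC/dt = 0): C_ss = Q C_in/(Q + kV) = C_in/(1 + kV/Q).
C_ss = 0.295·5.08/(0.295 + 0.0515·16.8) = 1.4986/1.1602 = 1.2917 mol/L.

1.29 mol/L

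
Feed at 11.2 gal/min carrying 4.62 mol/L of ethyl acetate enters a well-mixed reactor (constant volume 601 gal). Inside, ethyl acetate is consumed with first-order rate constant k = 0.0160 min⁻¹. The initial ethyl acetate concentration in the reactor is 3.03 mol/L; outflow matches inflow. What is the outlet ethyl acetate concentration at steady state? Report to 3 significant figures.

2.49 mol/L

V dC/dt = Q(C_in − C) − k V C.
At steady state: 0 = Q C_in − (Q + kV) C_ss, so C_ss = Q C_in/(Q + kV).
C_ss = 11.2·4.62/(11.2 + 0.0160·601) = 51.744/20.816 = 2.4858 mol/L.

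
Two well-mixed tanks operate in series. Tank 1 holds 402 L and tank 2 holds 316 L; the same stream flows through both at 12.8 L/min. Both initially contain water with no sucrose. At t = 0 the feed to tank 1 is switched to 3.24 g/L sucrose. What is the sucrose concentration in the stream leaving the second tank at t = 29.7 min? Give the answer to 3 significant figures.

Species balance on tank i: dCᵢ/dt = (Cᵢ₋₁ − Cᵢ)/τᵢ with τᵢ = Vᵢ/Q.
τ₁ = 402/12.8 = 31.406 min; τ₂ = 316/12.8 = 24.688 min.
Solving the cascade with C₁(0)=C₂(0)=0 gives C₂(t) = C_in[1 − (τ₁ e^(−t/τ₁) − τ₂ e^(−t/τ₂))/(τ₁ − τ₂)].
At t = 29.7: e^(−t/τ₁) = 0.38842, e^(−t/τ₂) = 0.30028.
C₂ = 3.24·[1 − (31.406·0.38842 − 24.688·0.30028)/(6.7188)] = 3.24·0.28773 = 0.93223 g/L.

0.932 g/L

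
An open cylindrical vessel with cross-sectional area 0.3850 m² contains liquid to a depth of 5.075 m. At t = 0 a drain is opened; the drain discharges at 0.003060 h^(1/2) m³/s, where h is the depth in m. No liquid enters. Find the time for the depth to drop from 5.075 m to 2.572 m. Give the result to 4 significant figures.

163.3 s

With no inflow, A dh/dt = −0.003060 √h.
∫ h^(−1/2) dh = −(0.003060/A) ∫ dt, giving 2√h = 2√h₀ − (0.003060/A) t.
t = 2A(√h₀ − √h)/0.003060 = 2·0.3850·(√5.075 − √2.572)/0.003060
  = 0.770000 × (2.25278 − 1.60375) / 0.003060 = 163.318 s.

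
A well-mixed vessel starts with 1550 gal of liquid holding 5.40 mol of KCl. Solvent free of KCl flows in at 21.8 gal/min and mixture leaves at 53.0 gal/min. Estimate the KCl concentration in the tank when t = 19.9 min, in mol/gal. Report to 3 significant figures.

Total volume: dV/dt = Q_in − Q_out = -31.200 gal/min, so V(t) = 1550 − 31.200 t and V(19.9) = 929.12 gal.
No KCl enters, so dm/dt = −Q_out · (m/V).
dm/m = −Q_out dt/(V₀ − 31.200 t); integrating gives ln(m/m₀) = −(Q_out/(Q_in−Q_out)) ln(V/V₀).
m = m₀ (V₀/V)^(Q_out/(Q_in−Q_out)) = 5.40 × (1550/929.12)^(-1.6987) = 2.2638 mol.
C = m/V = 2.2638/929.12 = 0.0024365 mol/gal.

0.00244 mol/gal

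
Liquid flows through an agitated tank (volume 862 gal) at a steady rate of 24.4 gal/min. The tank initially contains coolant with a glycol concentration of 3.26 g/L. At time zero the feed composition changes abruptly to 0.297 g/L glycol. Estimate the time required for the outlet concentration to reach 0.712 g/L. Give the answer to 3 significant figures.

Species balance: V dC/dt = Q(C_in − C) ⇒ τ = V/Q = 35.328 min.
C(t) = C_in + (C₀ − C_in) e^(−t/τ). Set C = 0.712 and solve for t:
e^(−t/τ) = (C − C_in)/(C₀ − C_in) = (0.712 − 0.297)/(3.26 − 0.297) = 0.14006
t = −τ ln(…) = 35.328 × 1.9657 = 69.443 min.

69.4 min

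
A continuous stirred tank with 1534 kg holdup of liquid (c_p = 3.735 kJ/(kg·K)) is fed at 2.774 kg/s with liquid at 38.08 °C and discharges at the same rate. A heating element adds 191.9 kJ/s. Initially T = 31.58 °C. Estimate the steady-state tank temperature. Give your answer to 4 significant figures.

56.60 °C

Unsteady energy balance on the tank contents: M c_p dT/dt = ṁ c_p (T_in − T) + 191.9.
At steady state dT/dt = 0 ⇒ T_ss = T_in + Q̇/(ṁ c_p) = 38.08 + 191.9/(2.774·3.735) = 56.6016 °C.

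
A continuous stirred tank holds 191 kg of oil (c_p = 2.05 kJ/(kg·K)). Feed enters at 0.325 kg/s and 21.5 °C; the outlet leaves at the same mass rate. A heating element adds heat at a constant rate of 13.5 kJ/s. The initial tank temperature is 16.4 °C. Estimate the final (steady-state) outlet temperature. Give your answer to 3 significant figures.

Energy balance: M c_p dT/dt = ṁ c_p (T_in − T) + 13.5.
At steady state dT/dt = 0 ⇒ T_ss = T_in + Q̇/(ṁ c_p) = 21.5 + 13.5/(0.325·2.05) = 41.763 °C.

41.8 °C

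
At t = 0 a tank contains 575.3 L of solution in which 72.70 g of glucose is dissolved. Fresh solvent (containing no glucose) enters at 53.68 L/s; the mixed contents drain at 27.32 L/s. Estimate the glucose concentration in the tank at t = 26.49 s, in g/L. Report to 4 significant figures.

Let m(t) be the amount of glucose. Volume: V(t) = V₀ + (Q_in − Q_out) t = 575.3 + 26.3600 t; V(26.49) = 1273.58 L.
No glucose enters, so dm/dt = −Q_out · (m/V).
dm/m = −Q_out dt/(V₀ + 26.3600 t); integrating gives ln(m/m₀) = −(Q_out/(Q_in−Q_out)) ln(V/V₀).
m = m₀ (V₀/V)^(Q_out/(Q_in−Q_out)) = 72.70 × (575.3/1273.58)^(1.03642) = 31.9032 g.
C = m/V = 31.9032/1273.58 = 0.0250501 g/L.

0.02505 g/L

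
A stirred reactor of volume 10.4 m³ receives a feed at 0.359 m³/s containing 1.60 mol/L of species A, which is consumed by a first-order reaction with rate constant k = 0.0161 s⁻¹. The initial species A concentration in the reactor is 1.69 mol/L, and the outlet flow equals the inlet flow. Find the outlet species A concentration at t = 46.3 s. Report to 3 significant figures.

V dC/dt = Q(C_in − C) − k V C.
This is linear with rate a = Q/V + k = 0.050619 s⁻¹.
C_ss = Q C_in/(Q + kV) = 1.0911 mol/L; C(t) = C_ss + (C₀ − C_ss) e^(−a t).
C(46.3) = 1.0911 + (0.59890)·e^(−0.050619·46.3) = 1.0911 + (0.59890)·0.095975 = 1.1486 mol/L.

1.15 mol/L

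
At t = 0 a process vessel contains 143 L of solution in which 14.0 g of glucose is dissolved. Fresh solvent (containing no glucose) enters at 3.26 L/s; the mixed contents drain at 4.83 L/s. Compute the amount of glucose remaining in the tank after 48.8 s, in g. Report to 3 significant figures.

Let m(t) be the amount of glucose. Volume: V(t) = V₀ + (Q_in − Q_out) t = 143 − 1.5700 t; V(48.8) = 66.384 L.
Species balance (pure solvent in): dm/dt = −Q_out · m/V(t).
Separate: dm/m = −Q_out dt/V(t) ⇒ ln(m/m₀) = −(Q_out/(Q_in−Q_out)) ln(V/V₀).
m = m₀ (V₀/V)^(Q_out/(Q_in−Q_out)) = 14.0 × (143/66.384)^(-3.0764) = 1.3208 g.

1.32 g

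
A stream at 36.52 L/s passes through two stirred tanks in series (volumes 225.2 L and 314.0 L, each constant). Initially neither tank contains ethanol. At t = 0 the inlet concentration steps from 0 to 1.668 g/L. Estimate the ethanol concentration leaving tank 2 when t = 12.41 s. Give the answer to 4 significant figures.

Time constants: τᵢ = Vᵢ/Q for each well-mixed tank.
τ₁ = 225.2/36.52 = 6.16648 s; τ₂ = 314.0/36.52 = 8.59803 s.
Tank 1: C₁ = C_in(1 − e^(−t/τ₁)). Tank 2 (τ₁ ≠ τ₂): C₂ = C_in[1 − (τ₁ e^(−t/τ₁) − τ₂ e^(−t/τ₂))/(τ₁ − τ₂)].
At t = 12.41: e^(−t/τ₁) = 0.133655, e^(−t/τ₂) = 0.236134.
C₂ = 1.668·[1 − (6.16648·0.133655 − 8.59803·0.236134)/(-2.43154)] = 1.668·0.503975 = 0.840630 g/L.

0.8406 g/L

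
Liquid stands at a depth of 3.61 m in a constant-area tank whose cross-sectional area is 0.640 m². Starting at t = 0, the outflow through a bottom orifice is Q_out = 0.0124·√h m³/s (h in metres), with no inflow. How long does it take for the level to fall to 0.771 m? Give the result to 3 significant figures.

A dh/dt = −Q_out = −0.0124 √h.
∫ h^(−1/2) dh = −(0.0124/A) ∫ dt, giving 2√h = 2√h₀ − (0.0124/A) t.
t = 2A(√h₀ − √h)/0.0124 = 2·0.640·(√3.61 − √0.771)/0.0124
  = 1.2800 × (1.9000 − 0.87807) / 0.0124 = 105.49 s.

105 s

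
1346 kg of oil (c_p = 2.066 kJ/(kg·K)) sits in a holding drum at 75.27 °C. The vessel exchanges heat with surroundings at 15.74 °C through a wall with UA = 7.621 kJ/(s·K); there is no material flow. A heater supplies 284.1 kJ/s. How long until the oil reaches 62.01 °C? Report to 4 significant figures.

330.6 s

Lumped-capacitance energy balance: M c_p dT/dt = UA(T_amb − T) + Q̇.
τ = M c_p/UA = 364.891 s; T_ss = T_amb + Q̇/UA = 15.74 + 284.1/7.621 = 53.0186 °C.
T(t) = T_ss + (T₀ − T_ss)e^(−t/τ); set T = 62.01:
t = −τ ln[(T − T_ss)/(T₀ − T_ss)] = −364.891 · ln(0.404083) = 330.641 s.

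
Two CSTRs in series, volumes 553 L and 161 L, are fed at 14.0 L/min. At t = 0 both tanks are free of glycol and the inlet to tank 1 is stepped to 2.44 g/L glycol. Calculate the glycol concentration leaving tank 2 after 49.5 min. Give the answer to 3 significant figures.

1.47 g/L

Species balance on tank i: dCᵢ/dt = (Cᵢ₋₁ − Cᵢ)/τᵢ with τᵢ = Vᵢ/Q.
τ₁ = 553/14.0 = 39.500 min; τ₂ = 161/14.0 = 11.500 min.
Tank 1: C₁ = C_in(1 − e^(−t/τ₁)). Tank 2 (τ₁ ≠ τ₂): C₂ = C_in[1 − (τ₁ e^(−t/τ₁) − τ₂ e^(−t/τ₂))/(τ₁ − τ₂)].
At t = 49.5: e^(−t/τ₁) = 0.28560, e^(−t/τ₂) = 0.013510.
C₂ = 2.44·[1 − (39.500·0.28560 − 11.500·0.013510)/(28.000)] = 2.44·0.60265 = 1.4705 g/L.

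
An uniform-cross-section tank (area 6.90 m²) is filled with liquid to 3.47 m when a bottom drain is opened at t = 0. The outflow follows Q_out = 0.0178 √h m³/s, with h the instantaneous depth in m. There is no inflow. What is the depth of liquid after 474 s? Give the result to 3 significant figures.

A dh/dt = −Q_out = −0.0178 √h.
∫ h^(−1/2) dh = −(0.0178/A) ∫ dt, giving 2√h = 2√h₀ − (0.0178/A) t.
√h = √3.47 − 0.0178·474/(2·6.90) = 1.8628 − 0.61139 = 1.2514.
h = 1.2514² = 1.5660 m.

1.57 m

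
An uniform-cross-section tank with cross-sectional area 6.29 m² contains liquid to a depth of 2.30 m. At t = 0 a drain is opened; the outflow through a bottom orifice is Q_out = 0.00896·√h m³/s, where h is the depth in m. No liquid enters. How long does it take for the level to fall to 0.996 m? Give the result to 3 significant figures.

With no inflow, A dh/dt = −0.00896 √h.
∫ h^(−1/2) dh = −(0.00896/A) ∫ dt, giving 2√h = 2√h₀ − (0.00896/A) t.
t = 2A(√h₀ − √h)/0.00896 = 2·6.29·(√2.30 − √0.996)/0.00896
  = 12.580 × (1.5166 − 0.99800) / 0.00896 = 728.09 s.

728 s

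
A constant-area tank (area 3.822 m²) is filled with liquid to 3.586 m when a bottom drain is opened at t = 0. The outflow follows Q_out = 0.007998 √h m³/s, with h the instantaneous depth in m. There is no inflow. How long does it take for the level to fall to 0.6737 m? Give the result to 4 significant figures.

With no inflow, A dh/dt = −0.007998 √h.
∫ h^(−1/2) dh = −(0.007998/A) ∫ dt, giving 2√h = 2√h₀ − (0.007998/A) t.
t = 2A(√h₀ − √h)/0.007998 = 2·3.822·(√3.586 − √0.6737)/0.007998
  = 7.64400 × (1.89367 − 0.820792) / 0.007998 = 1025.39 s.

1025 s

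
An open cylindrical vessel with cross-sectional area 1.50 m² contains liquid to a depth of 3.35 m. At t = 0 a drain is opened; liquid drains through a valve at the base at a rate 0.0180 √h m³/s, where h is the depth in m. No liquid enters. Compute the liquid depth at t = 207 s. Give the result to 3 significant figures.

0.346 m

Accumulation of liquid (constant cross-section A): A dh/dt = −0.0180 √h.
Separate and integrate: 2(√h − √h₀) = −(0.0180/A) t.
√h = √3.35 − 0.0180·207/(2·1.50) = 1.8303 − 1.2420 = 0.58830.
h = 0.58830² = 0.34610 m.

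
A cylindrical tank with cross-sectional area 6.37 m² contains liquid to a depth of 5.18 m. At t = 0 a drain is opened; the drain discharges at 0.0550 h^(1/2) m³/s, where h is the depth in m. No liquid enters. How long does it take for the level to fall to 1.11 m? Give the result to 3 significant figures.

A dh/dt = −Q_out = −0.0550 √h.
∫ h^(−1/2) dh = −(0.0550/A) ∫ dt, giving 2√h = 2√h₀ − (0.0550/A) t.
t = 2A(√h₀ − √h)/0.0550 = 2·6.37·(√5.18 − √1.11)/0.0550
  = 12.740 × (2.2760 − 1.0536) / 0.0550 = 283.15 s.

283 s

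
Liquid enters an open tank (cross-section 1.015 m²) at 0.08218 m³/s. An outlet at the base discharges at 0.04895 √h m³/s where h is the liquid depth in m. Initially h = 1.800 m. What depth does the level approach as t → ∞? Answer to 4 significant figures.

2.819 m

Level balance: A dh/dt = 0.08218 − 0.04895 √h. Setting dh/dt = 0:
Q_in = 0.04895 √h_ss ⇒ √h_ss = 0.08218/0.04895 = 1.67886.
h_ss = 1.67886² = 2.81856 m. (Since h₀ = 1.800 m < h_ss, the level will rise toward this value.)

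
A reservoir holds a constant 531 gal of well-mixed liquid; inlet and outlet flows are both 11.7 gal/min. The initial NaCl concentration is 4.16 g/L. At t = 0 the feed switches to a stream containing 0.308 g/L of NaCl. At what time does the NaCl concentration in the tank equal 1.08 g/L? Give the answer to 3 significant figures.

Species balance: V dC/dt = Q(C_in − C) ⇒ τ = V/Q = 45.385 min.
C(t) = C_in + (C₀ − C_in) e^(−t/τ). Set C = 1.08 and solve for t:
e^(−t/τ) = (C − C_in)/(C₀ − C_in) = (1.08 − 0.308)/(4.16 − 0.308) = 0.20042
t = −τ ln(…) = 45.385 × 1.6074 = 72.950 min.

72.9 min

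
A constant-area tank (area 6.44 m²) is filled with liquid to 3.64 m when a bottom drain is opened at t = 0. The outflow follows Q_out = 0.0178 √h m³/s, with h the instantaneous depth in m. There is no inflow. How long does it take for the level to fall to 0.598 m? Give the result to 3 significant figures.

821 s

With no inflow, A dh/dt = −0.0178 √h.
∫ h^(−1/2) dh = −(0.0178/A) ∫ dt, giving 2√h = 2√h₀ − (0.0178/A) t.
t = 2A(√h₀ − √h)/0.0178 = 2·6.44·(√3.64 − √0.598)/0.0178
  = 12.880 × (1.9079 − 0.77330) / 0.0178 = 820.97 s.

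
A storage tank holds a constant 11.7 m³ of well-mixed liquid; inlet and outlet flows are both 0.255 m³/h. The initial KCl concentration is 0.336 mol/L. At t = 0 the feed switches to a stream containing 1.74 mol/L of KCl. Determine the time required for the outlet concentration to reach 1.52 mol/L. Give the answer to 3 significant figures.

85.0 h

Transient balance on the dissolved component: V dC/dt = Q(C_in − C), so τ = V/Q = 45.882 h.
C(t) = C_in + (C₀ − C_in) e^(−t/τ). Set C = 1.52 and solve for t:
e^(−t/τ) = (C − C_in)/(C₀ − C_in) = (1.52 − 1.74)/(0.336 − 1.74) = 0.15670
t = −τ ln(…) = 45.882 × 1.8535 = 85.041 h.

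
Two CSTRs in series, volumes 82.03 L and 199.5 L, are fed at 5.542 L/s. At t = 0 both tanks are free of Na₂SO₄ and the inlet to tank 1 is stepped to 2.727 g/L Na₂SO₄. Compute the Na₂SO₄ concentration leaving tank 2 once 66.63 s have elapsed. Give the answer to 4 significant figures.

2.021 g/L

Time constants: τᵢ = Vᵢ/Q for each well-mixed tank.
τ₁ = 82.03/5.542 = 14.8015 s; τ₂ = 199.5/5.542 = 35.9978 s.
Solving the cascade with C₁(0)=C₂(0)=0 gives C₂(t) = C_in[1 − (τ₁ e^(−t/τ₁) − τ₂ e^(−t/τ₂))/(τ₁ − τ₂)].
At t = 66.63: e^(−t/τ₁) = 0.0110916, e^(−t/τ₂) = 0.157089.
C₂ = 2.727·[1 − (14.8015·0.0110916 − 35.9978·0.157089)/(-21.1963)] = 2.727·0.740961 = 2.02060 g/L.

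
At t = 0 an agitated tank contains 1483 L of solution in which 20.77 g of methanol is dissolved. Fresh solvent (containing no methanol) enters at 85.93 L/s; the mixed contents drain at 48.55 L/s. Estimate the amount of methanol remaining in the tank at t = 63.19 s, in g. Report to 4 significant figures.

6.026 g

Total volume: dV/dt = Q_in − Q_out = 37.3800 L/s, so V(t) = 1483 + 37.3800 t and V(63.19) = 3845.04 L.
Solute balance: dm/dt = 0 − Q_out C = −Q_out m/V(t).
dm/m = −Q_out dt/(V₀ + 37.3800 t); integrating gives ln(m/m₀) = −(Q_out/(Q_in−Q_out)) ln(V/V₀).
m = m₀ (V₀/V)^(Q_out/(Q_in−Q_out)) = 20.77 × (1483/3845.04)^(1.29882) = 6.02609 g.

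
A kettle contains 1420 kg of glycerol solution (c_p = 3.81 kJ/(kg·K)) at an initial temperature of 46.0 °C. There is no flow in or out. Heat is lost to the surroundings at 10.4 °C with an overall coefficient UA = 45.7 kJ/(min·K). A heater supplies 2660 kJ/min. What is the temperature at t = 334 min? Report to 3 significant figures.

Lumped-capacitance energy balance: M c_p dT/dt = UA(T_amb − T) + Q̇.
dT/dt = (T_ss − T)/τ with T_ss = T_amb + Q̇/UA = 10.4 + 2660/45.7 = 68.606 °C, τ = M c_p/UA = 1420·3.81/45.7 = 118.39 min.
This is linear first-order; T(t) = T_ss + (T₀ − T_ss) e^(−t/τ).
T(334) = 68.606 + (-22.606)·0.059528 = 67.260 °C.

67.3 °C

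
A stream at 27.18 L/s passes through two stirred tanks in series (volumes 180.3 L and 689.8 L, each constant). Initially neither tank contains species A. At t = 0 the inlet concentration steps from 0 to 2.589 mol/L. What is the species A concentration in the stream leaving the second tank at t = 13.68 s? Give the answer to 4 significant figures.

Each tank obeys Vᵢ dCᵢ/dt = Q(Cᵢ₋₁ − Cᵢ), so τᵢ = Vᵢ/Q.
τ₁ = 180.3/27.18 = 6.63355 s; τ₂ = 689.8/27.18 = 25.3790 s.
Solving the cascade with C₁(0)=C₂(0)=0 gives C₂(t) = C_in[1 − (τ₁ e^(−t/τ₁) − τ₂ e^(−t/τ₂))/(τ₁ − τ₂)].
At t = 13.68: e^(−t/τ₁) = 0.127168, e^(−t/τ₂) = 0.583314.
C₂ = 2.589·[1 − (6.63355·0.127168 − 25.3790·0.583314)/(-18.7454)] = 2.589·0.255267 = 0.660885 mol/L.

0.6609 mol/L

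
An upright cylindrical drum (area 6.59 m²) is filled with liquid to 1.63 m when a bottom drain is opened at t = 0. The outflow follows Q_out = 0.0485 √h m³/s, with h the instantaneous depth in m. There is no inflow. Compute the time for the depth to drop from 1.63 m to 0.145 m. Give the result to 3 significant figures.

243 s

A dh/dt = −Q_out = −0.0485 √h.
∫ h^(−1/2) dh = −(0.0485/A) ∫ dt, giving 2√h = 2√h₀ − (0.0485/A) t.
t = 2A(√h₀ − √h)/0.0485 = 2·6.59·(√1.63 − √0.145)/0.0485
  = 13.180 × (1.2767 − 0.38079) / 0.0485 = 243.47 s.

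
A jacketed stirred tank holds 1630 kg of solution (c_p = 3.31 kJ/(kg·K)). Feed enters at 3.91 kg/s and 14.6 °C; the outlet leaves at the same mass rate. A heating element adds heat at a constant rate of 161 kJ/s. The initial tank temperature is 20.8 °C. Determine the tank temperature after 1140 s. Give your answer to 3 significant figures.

26.6 °C

M c_p dT/dt = ṁ c_p (T_in − T) + Q̇.
Rearrange: dT/dt = (T_ss − T)/τ with τ = M/ṁ = 416.88 s and T_ss = T_in + Q̇/(ṁ c_p) = 27.040 °C.
T approaches T_ss exponentially: T(t) = T_ss + (T₀ − T_ss) e^(−t/τ).
T(1140) = 27.040 + (-6.2400)·e^(−1140/416.88) = 27.040 + (-6.2400)·0.064920 = 26.635 °C.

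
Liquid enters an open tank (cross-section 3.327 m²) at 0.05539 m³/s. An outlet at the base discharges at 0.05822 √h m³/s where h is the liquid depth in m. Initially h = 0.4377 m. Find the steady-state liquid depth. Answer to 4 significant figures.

0.9051 m

Level balance: A dh/dt = 0.05539 − 0.05822 √h. Setting dh/dt = 0:
Q_in = 0.05822 √h_ss ⇒ √h_ss = 0.05539/0.05822 = 0.951391.
h_ss = 0.951391² = 0.905145 m. (Since h₀ = 0.4377 m < h_ss, the level will rise toward this value.)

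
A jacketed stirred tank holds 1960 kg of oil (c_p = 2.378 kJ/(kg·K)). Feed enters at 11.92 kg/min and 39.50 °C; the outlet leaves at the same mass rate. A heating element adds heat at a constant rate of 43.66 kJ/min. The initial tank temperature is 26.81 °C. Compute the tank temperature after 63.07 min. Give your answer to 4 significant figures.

31.34 °C

M c_p dT/dt = ṁ c_p (T_in − T) + Q̇.
τ = M/ṁ = 164.430 min; T_ss = T_in + Q̇/(ṁ c_p) = 39.50 + 43.66/(11.92·2.378) = 41.0403 °C.
This is linear first-order; T(t) = T_ss + (T₀ − T_ss) e^(−t/τ).
T(63.07) = 41.0403 + (-14.2303)·e^(−63.07/164.430) = 41.0403 + (-14.2303)·0.681425 = 31.3434 °C.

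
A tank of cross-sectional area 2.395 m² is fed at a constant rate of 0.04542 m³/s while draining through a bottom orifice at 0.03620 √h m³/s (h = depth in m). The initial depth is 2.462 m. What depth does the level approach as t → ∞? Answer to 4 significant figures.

1.574 m

A dh/dt = Q_in − 0.03620 √h. Steady state requires inflow = outflow:
Q_in = 0.03620 √h_ss ⇒ √h_ss = 0.04542/0.03620 = 1.25470.
h_ss = 1.25470² = 1.57426 m. (Since h₀ = 2.462 m > h_ss, the level will fall toward this value.)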